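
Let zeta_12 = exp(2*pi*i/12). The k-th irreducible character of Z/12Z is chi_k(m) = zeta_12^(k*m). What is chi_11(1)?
chi_11(1) = zeta_12^11 = exp(-I*pi/6)

Explanation: chi_11(1) = zeta_12^(11*1) = zeta_12^11. Since zeta_12^12 = 1, this equals zeta_12^11 = exp(2*pi*i*11/12) = exp(-I*pi/6).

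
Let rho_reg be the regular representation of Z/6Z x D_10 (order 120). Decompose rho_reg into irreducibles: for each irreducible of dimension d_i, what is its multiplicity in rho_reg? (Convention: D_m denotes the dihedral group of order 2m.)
Each irreducible V_i of dimension d_i appears with multiplicity d_i, i.e. rho_reg = (direct sum over all irreducibles V_i) d_i V_i. The irreducible dimensions for Z/6Z x D_10 are 1, 1, 1, 1, 1, 1, 1, 1, 1, 1, 1, 1, 1, 1, 1, 1, 1, 1, 1, 1, 1, 1, 1, 1, 2, 2, 2, 2, 2, 2, 2, 2, 2, 2, 2, 2, 2, 2, 2, 2, 2, 2, 2, 2, 2, 2, 2, 2: 24 irreducibles of dimension 1, each with multiplicity 1; 24 irreducibles of dimension 2, each with multiplicity 2. Total dimension 24*1*1 + 24*2*2 = 120 = |G|.

General theorem: in the regular representation of a finite group G, each irreducible appears with multiplicity equal to its dimension. Check: dim(rho_reg) = sum d_i^2 = 1 + 1 + 1 + 1 + 1 + 1 + 1 + 1 + 1 + 1 + 1 + 1 + 1 + 1 + 1 + 1 + 1 + 1 + 1 + 1 + 1 + 1 + 1 + 1 + 4 + 4 + 4 + 4 + 4 + 4 + 4 + 4 + 4 + 4 + 4 + 4 + 4 + 4 + 4 + 4 + 4 + 4 + 4 + 4 + 4 + 4 + 4 + 4 = 120 = |G|.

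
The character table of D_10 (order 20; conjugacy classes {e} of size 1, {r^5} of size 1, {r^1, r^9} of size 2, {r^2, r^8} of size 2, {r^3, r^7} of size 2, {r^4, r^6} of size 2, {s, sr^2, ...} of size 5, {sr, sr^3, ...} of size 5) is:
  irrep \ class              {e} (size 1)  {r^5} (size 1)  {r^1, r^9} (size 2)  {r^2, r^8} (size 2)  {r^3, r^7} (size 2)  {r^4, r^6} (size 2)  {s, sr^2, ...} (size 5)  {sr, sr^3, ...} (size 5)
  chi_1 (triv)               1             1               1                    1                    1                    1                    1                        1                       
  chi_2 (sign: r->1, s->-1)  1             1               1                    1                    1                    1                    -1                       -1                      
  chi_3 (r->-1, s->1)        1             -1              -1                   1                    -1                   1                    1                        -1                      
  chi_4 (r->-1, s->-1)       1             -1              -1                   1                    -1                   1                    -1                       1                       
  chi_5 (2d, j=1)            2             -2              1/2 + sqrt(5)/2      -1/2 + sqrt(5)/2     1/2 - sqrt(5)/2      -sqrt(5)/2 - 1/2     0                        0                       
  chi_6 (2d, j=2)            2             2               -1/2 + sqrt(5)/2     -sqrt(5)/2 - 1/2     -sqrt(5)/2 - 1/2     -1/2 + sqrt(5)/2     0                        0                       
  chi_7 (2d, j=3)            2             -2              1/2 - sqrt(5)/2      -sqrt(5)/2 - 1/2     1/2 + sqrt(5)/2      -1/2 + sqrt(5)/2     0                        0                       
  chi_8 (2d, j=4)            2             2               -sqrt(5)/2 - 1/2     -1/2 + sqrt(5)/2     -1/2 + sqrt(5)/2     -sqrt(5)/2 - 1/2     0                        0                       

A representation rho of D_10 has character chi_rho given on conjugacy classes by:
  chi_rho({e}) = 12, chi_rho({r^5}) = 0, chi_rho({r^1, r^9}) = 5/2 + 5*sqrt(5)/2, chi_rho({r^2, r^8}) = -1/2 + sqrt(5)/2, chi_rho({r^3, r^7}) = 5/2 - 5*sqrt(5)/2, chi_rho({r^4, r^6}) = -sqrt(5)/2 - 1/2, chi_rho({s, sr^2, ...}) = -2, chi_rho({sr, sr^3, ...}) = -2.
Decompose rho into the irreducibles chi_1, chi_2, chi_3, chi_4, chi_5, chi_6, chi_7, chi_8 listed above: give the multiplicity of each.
Multiplicities: chi_1: 0, chi_2: 2, chi_3: 0, chi_4: 0, chi_5: 3, chi_6: 2, chi_7: 0, chi_8: 0.

Proof sketch: Use <chi_rho, chi> = (1/|G|) sum_C |C| * chi_rho(C) * conj(chi(C)) with |G| = 20 for each irreducible chi in the table:
  <chi_rho, chi_1> = (1/20)[1*(12)*conj(1) + 1*(0)*conj(1) + 2*(5/2 + 5*sqrt(5)/2)*conj(1) + 2*(-1/2 + sqrt(5)/2)*conj(1) + 2*(5/2 - 5*sqrt(5)/2)*conj(1) + 2*(-sqrt(5)/2 - 1/2)*conj(1) + 5*(-2)*conj(1) + 5*(-2)*conj(1)]
      = (1/20)[(12) + (0) + (5 + 5*sqrt(5)) + (-1 + sqrt(5)) + (5 - 5*sqrt(5)) + (-sqrt(5) - 1) + (-10) + (-10)] = 0/20 = 0
  <chi_rho, chi_2> = (1/20)[1*(12)*conj(1) + 1*(0)*conj(1) + 2*(5/2 + 5*sqrt(5)/2)*conj(1) + 2*(-1/2 + sqrt(5)/2)*conj(1) + 2*(5/2 - 5*sqrt(5)/2)*conj(1) + 2*(-sqrt(5)/2 - 1/2)*conj(1) + 5*(-2)*conj(-1) + 5*(-2)*conj(-1)]
      = (1/20)[(12) + (0) + (5 + 5*sqrt(5)) + (-1 + sqrt(5)) + (5 - 5*sqrt(5)) + (-sqrt(5) - 1) + (10) + (10)] = 40/20 = 2
  <chi_rho, chi_3> = (1/20)[1*(12)*conj(1) + 1*(0)*conj(-1) + 2*(5/2 + 5*sqrt(5)/2)*conj(-1) + 2*(-1/2 + sqrt(5)/2)*conj(1) + 2*(5/2 - 5*sqrt(5)/2)*conj(-1) + 2*(-sqrt(5)/2 - 1/2)*conj(1) + 5*(-2)*conj(1) + 5*(-2)*conj(-1)]
      = (1/20)[(12) + (0) + (-5*sqrt(5) - 5) + (-1 + sqrt(5)) + (-5 + 5*sqrt(5)) + (-sqrt(5) - 1) + (-10) + (10)] = 0/20 = 0
  <chi_rho, chi_4> = (1/20)[1*(12)*conj(1) + 1*(0)*conj(-1) + 2*(5/2 + 5*sqrt(5)/2)*conj(-1) + 2*(-1/2 + sqrt(5)/2)*conj(1) + 2*(5/2 - 5*sqrt(5)/2)*conj(-1) + 2*(-sqrt(5)/2 - 1/2)*conj(1) + 5*(-2)*conj(-1) + 5*(-2)*conj(1)]
      = (1/20)[(12) + (0) + (-5*sqrt(5) - 5) + (-1 + sqrt(5)) + (-5 + 5*sqrt(5)) + (-sqrt(5) - 1) + (10) + (-10)] = 0/20 = 0
  <chi_rho, chi_5> = (1/20)[1*(12)*conj(2) + 1*(0)*conj(-2) + 2*(5/2 + 5*sqrt(5)/2)*conj(1/2 + sqrt(5)/2) + 2*(-1/2 + sqrt(5)/2)*conj(-1/2 + sqrt(5)/2) + 2*(5/2 - 5*sqrt(5)/2)*conj(1/2 - sqrt(5)/2) + 2*(-sqrt(5)/2 - 1/2)*conj(-sqrt(5)/2 - 1/2) + 5*(-2)*conj(0) + 5*(-2)*conj(0)]
      = (1/20)[(24) + (0) + (5*sqrt(5) + 15) + (3 - sqrt(5)) + (15 - 5*sqrt(5)) + (sqrt(5) + 3) + (0) + (0)] = 60/20 = 3
  <chi_rho, chi_6> = (1/20)[1*(12)*conj(2) + 1*(0)*conj(2) + 2*(5/2 + 5*sqrt(5)/2)*conj(-1/2 + sqrt(5)/2) + 2*(-1/2 + sqrt(5)/2)*conj(-sqrt(5)/2 - 1/2) + 2*(5/2 - 5*sqrt(5)/2)*conj(-sqrt(5)/2 - 1/2) + 2*(-sqrt(5)/2 - 1/2)*conj(-1/2 + sqrt(5)/2) + 5*(-2)*conj(0) + 5*(-2)*conj(0)]
      = (1/20)[(24) + (0) + (10) + (-2) + (10) + (-2) + (0) + (0)] = 40/20 = 2
  <chi_rho, chi_7> = (1/20)[1*(12)*conj(2) + 1*(0)*conj(-2) + 2*(5/2 + 5*sqrt(5)/2)*conj(1/2 - sqrt(5)/2) + 2*(-1/2 + sqrt(5)/2)*conj(-sqrt(5)/2 - 1/2) + 2*(5/2 - 5*sqrt(5)/2)*conj(1/2 + sqrt(5)/2) + 2*(-sqrt(5)/2 - 1/2)*conj(-1/2 + sqrt(5)/2) + 5*(-2)*conj(0) + 5*(-2)*conj(0)]
      = (1/20)[(24) + (0) + (-10) + (-2) + (-10) + (-2) + (0) + (0)] = 0/20 = 0
  <chi_rho, chi_8> = (1/20)[1*(12)*conj(2) + 1*(0)*conj(2) + 2*(5/2 + 5*sqrt(5)/2)*conj(-sqrt(5)/2 - 1/2) + 2*(-1/2 + sqrt(5)/2)*conj(-1/2 + sqrt(5)/2) + 2*(5/2 - 5*sqrt(5)/2)*conj(-1/2 + sqrt(5)/2) + 2*(-sqrt(5)/2 - 1/2)*conj(-sqrt(5)/2 - 1/2) + 5*(-2)*conj(0) + 5*(-2)*conj(0)]
      = (1/20)[(24) + (0) + (-15 - 5*sqrt(5)) + (3 - sqrt(5)) + (-15 + 5*sqrt(5)) + (sqrt(5) + 3) + (0) + (0)] = 0/20 = 0
Dimension check: dim(rho) = sum (mult * dim) = 0*1 + 2*1 + 0*1 + 0*1 + 3*2 + 2*2 + 0*2 + 0*2 = 12 = chi_rho(e) = 12.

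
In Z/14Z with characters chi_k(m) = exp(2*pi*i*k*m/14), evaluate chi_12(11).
chi_12(11) = zeta_14^132 = exp(6*I*pi/7)

Proof sketch: chi_12(11) = zeta_14^(12*11) = zeta_14^132. Since zeta_14^14 = 1, this equals zeta_14^6 = exp(2*pi*i*6/14) = exp(6*I*pi/7).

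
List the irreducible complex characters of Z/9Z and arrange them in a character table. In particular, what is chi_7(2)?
Character table of Z/9Z (irreps indexed chi_0,...,chi_8 with chi_k(m) = zeta_9^(k*m), zeta_9 = exp(2*pi*i/9)):
  irrep \ class  {0} (size 1)  {1} (size 1)    {2} (size 1)    {3} (size 1)    {4} (size 1)    {5} (size 1)    {6} (size 1)    {7} (size 1)    {8} (size 1)  
  chi_0          1             1               1               1               1               1               1               1               1             
  chi_1          1             exp(2*I*pi/9)   exp(4*I*pi/9)   exp(2*I*pi/3)   exp(8*I*pi/9)   exp(-8*I*pi/9)  exp(-2*I*pi/3)  exp(-4*I*pi/9)  exp(-2*I*pi/9)
  chi_2          1             exp(4*I*pi/9)   exp(8*I*pi/9)   exp(-2*I*pi/3)  exp(-2*I*pi/9)  exp(2*I*pi/9)   exp(2*I*pi/3)   exp(-8*I*pi/9)  exp(-4*I*pi/9)
  chi_3          1             exp(2*I*pi/3)   exp(-2*I*pi/3)  1               exp(2*I*pi/3)   exp(-2*I*pi/3)  1               exp(2*I*pi/3)   exp(-2*I*pi/3)
  chi_4          1             exp(8*I*pi/9)   exp(-2*I*pi/9)  exp(2*I*pi/3)   exp(-4*I*pi/9)  exp(4*I*pi/9)   exp(-2*I*pi/3)  exp(2*I*pi/9)   exp(-8*I*pi/9)
  chi_5          1             exp(-8*I*pi/9)  exp(2*I*pi/9)   exp(-2*I*pi/3)  exp(4*I*pi/9)   exp(-4*I*pi/9)  exp(2*I*pi/3)   exp(-2*I*pi/9)  exp(8*I*pi/9) 
  chi_6          1             exp(-2*I*pi/3)  exp(2*I*pi/3)   1               exp(-2*I*pi/3)  exp(2*I*pi/3)   1               exp(-2*I*pi/3)  exp(2*I*pi/3) 
  chi_7          1             exp(-4*I*pi/9)  exp(-8*I*pi/9)  exp(2*I*pi/3)   exp(2*I*pi/9)   exp(-2*I*pi/9)  exp(-2*I*pi/3)  exp(8*I*pi/9)   exp(4*I*pi/9) 
  chi_8          1             exp(-2*I*pi/9)  exp(-4*I*pi/9)  exp(-2*I*pi/3)  exp(-8*I*pi/9)  exp(8*I*pi/9)   exp(2*I*pi/3)   exp(4*I*pi/9)   exp(2*I*pi/9) 

Spot check: chi_7(2) = zeta_9^(7*2) = zeta_9^14 = exp(-8*I*pi/9).

Z/9Z is abelian, so all 9 irreducible complex representations are 1-dimensional. They are given by chi_k(m) = zeta_9^(k*m) for k = 0,...,8. Row orthogonality: sum_m chi_k(m) conj(chi_l(m)) = 9 * [k = l].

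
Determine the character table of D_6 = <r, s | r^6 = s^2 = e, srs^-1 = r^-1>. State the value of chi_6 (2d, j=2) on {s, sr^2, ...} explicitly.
Conjugacy classes: {e} of size 1, {r^3} of size 1, {r^1, r^5} of size 2, {r^2, r^4} of size 2, {s, sr^2, ...} of size 3, {sr, sr^3, ...} of size 3.
Character table:
  irrep \ class              {e} (size 1)  {r^3} (size 1)  {r^1, r^5} (size 2)  {r^2, r^4} (size 2)  {s, sr^2, ...} (size 3)  {sr, sr^3, ...} (size 3)
  chi_1 (triv)               1             1               1                    1                    1                        1                       
  chi_2 (sign: r->1, s->-1)  1             1               1                    1                    -1                       -1                      
  chi_3 (r->-1, s->1)        1             -1              -1                   1                    1                        -1                      
  chi_4 (r->-1, s->-1)       1             -1              -1                   1                    -1                       1                       
  chi_5 (2d, j=1)            2             -2              1                    -1                   0                        0                       
  chi_6 (2d, j=2)            2             2               -1                   -1                   0                        0                       

Spot check: chi_6 (2d, j=2) on {s, sr^2, ...} = 0.

Reasoning: D_6 has order 2*6 = 12 with 6 conjugacy classes, hence 6 irreducibles. Sum of squared dims 1 + 1 + 1 + 1 + 4 + 4 = 12 = |G|. Linear characters come from the abelianisation; the 2-dimensional irreps have character r^k -> 2*cos(2*pi*j*k/6), reflections -> 0.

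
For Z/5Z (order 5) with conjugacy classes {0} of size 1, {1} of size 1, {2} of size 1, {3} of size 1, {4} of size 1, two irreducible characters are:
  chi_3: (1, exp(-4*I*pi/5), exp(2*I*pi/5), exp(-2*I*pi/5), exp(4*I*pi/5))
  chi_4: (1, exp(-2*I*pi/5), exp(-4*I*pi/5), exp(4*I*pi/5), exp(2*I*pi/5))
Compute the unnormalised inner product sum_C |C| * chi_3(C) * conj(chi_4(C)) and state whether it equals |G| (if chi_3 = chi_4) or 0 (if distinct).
Sum = 0; so <chi_3, chi_4> = 0 (distinct irreducibles are orthogonal).

Argument: Compute term by term over conjugacy classes (|C| * chi_3(C) * conj(chi_4(C))):
  1*(1)*conj(1) + 1*(exp(-4*I*pi/5))*conj(exp(-2*I*pi/5)) + 1*(exp(2*I*pi/5))*conj(exp(-4*I*pi/5)) + 1*(exp(-2*I*pi/5))*conj(exp(4*I*pi/5)) + 1*(exp(4*I*pi/5))*conj(exp(2*I*pi/5))
  = (1) + (exp(-2*I*pi/5)) + (exp(-4*I*pi/5)) + (exp(4*I*pi/5)) + (exp(2*I*pi/5))
  = 0.
(Exp terms are combined using exp(i*s)*conj(exp(i*t)) = exp(i*(s-t)), and sums of them are collapsed using the identity that for every m > 1 the m distinct m-th roots of unity sum to 0, e.g. 1 + exp(2*I*pi/3) + exp(-2*I*pi/3) = 0.)
Dividing by |G| = 5 gives 0/5 = 0, matching the row-orthogonality relation <chi_3, chi_4> = [chi_3 = chi_4].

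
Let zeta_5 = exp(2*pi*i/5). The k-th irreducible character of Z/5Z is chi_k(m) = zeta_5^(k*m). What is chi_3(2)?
chi_3(2) = zeta_5^6 = exp(2*I*pi/5)

Proof sketch: chi_3(2) = zeta_5^(3*2) = zeta_5^6. Since zeta_5^5 = 1, this equals zeta_5^1 = exp(2*pi*i*1/5) = exp(2*I*pi/5).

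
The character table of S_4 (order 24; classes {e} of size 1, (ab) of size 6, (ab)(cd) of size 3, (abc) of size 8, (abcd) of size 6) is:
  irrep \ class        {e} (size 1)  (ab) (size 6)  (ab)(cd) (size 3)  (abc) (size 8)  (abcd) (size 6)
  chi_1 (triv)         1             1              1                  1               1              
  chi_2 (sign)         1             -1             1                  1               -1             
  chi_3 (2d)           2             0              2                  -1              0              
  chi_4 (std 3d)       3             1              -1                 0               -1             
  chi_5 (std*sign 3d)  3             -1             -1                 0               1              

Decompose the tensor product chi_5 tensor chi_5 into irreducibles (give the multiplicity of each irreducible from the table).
chi_5 tensor chi_5 = chi_1 + chi_3 + chi_4 + chi_5 (all other irreducibles have multiplicity 0).

Reasoning: The character of a tensor product is the pointwise product (chi_5 * chi_5)(C) = chi_5(C) * chi_5(C):
  {e}: (3)*(3), (ab): (-1)*(-1), (ab)(cd): (-1)*(-1), (abc): (0)*(0), (abcd): (1)*(1)
so (chi_5 * chi_5) takes values
  {e} -> 9, (ab) -> 1, (ab)(cd) -> 1, (abc) -> 0, (abcd) -> 1.
Now take the inner product of this character with each irreducible chi from the table, <chi_5*chi_5, chi> = (1/24) sum_C |C| (chi_5*chi_5)(C) conj(chi(C)):
  <chi_5*chi_5, chi_1> = (1/24)[1*(9)*conj(1) + 6*(1)*conj(1) + 3*(1)*conj(1) + 8*(0)*conj(1) + 6*(1)*conj(1)]
      = (1/24)[(9) + (6) + (3) + (0) + (6)] = 24/24 = 1
  <chi_5*chi_5, chi_2> = (1/24)[1*(9)*conj(1) + 6*(1)*conj(-1) + 3*(1)*conj(1) + 8*(0)*conj(1) + 6*(1)*conj(-1)]
      = (1/24)[(9) + (-6) + (3) + (0) + (-6)] = 0/24 = 0
  <chi_5*chi_5, chi_3> = (1/24)[1*(9)*conj(2) + 6*(1)*conj(0) + 3*(1)*conj(2) + 8*(0)*conj(-1) + 6*(1)*conj(0)]
      = (1/24)[(18) + (0) + (6) + (0) + (0)] = 24/24 = 1
  <chi_5*chi_5, chi_4> = (1/24)[1*(9)*conj(3) + 6*(1)*conj(1) + 3*(1)*conj(-1) + 8*(0)*conj(0) + 6*(1)*conj(-1)]
      = (1/24)[(27) + (6) + (-3) + (0) + (-6)] = 24/24 = 1
  <chi_5*chi_5, chi_5> = (1/24)[1*(9)*conj(3) + 6*(1)*conj(-1) + 3*(1)*conj(-1) + 8*(0)*conj(0) + 6*(1)*conj(1)]
      = (1/24)[(27) + (-6) + (-3) + (0) + (6)] = 24/24 = 1
Hence the multiplicities are chi_1: 1, chi_3: 1, chi_4: 1, chi_5: 1. Dimension check: dim(chi_5)*dim(chi_5) = 3*3 = 9 and sum (mult * dim) = 1*1 + 1*2 + 1*3 + 1*3 = 9.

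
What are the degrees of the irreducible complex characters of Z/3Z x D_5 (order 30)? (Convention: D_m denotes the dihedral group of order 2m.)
Dimensions: 1, 1, 1, 1, 1, 1, 2, 2, 2, 2, 2, 2

Why: There are 12 irreducibles (= number of conjugacy classes). Their dimensions d_i satisfy sum d_i^2 = |G| = 30: 1 + 1 + 1 + 1 + 1 + 1 + 4 + 4 + 4 + 4 + 4 + 4 = 30. (For the product with Z/3Z: each of the 3 1-dim characters of Z/3Z tensors with each irrep of D_5, giving 3 copies of each D_5-dimension.)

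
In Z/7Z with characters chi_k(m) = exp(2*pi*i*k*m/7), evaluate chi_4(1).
chi_4(1) = zeta_7^4 = exp(-6*I*pi/7)

Argument: chi_4(1) = zeta_7^(4*1) = zeta_7^4. Since zeta_7^7 = 1, this equals zeta_7^4 = exp(2*pi*i*4/7) = exp(-6*I*pi/7).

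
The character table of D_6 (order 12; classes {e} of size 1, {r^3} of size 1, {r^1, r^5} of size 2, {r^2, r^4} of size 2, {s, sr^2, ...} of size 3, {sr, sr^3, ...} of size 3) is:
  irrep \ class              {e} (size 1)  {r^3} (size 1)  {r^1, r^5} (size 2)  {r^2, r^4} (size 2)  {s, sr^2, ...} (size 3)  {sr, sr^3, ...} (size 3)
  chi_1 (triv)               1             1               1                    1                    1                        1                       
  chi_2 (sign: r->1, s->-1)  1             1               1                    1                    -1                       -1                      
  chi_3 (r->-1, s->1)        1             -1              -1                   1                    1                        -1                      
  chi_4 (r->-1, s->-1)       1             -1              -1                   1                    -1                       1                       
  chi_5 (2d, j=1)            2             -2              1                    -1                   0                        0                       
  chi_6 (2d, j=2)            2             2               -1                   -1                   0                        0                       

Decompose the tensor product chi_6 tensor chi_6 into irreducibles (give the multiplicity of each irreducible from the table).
chi_6 tensor chi_6 = chi_1 + chi_2 + chi_6 (all other irreducibles have multiplicity 0).

Proof sketch: The character of a tensor product is the pointwise product (chi_6 * chi_6)(C) = chi_6(C) * chi_6(C):
  {e}: (2)*(2), {r^3}: (2)*(2), {r^1, r^5}: (-1)*(-1), {r^2, r^4}: (-1)*(-1), {s, sr^2, ...}: (0)*(0), {sr, sr^3, ...}: (0)*(0)
so (chi_6 * chi_6) takes values
  {e} -> 4, {r^3} -> 4, {r^1, r^5} -> 1, {r^2, r^4} -> 1, {s, sr^2, ...} -> 0, {sr, sr^3, ...} -> 0.
Now take the inner product of this character with each irreducible chi from the table, <chi_6*chi_6, chi> = (1/12) sum_C |C| (chi_6*chi_6)(C) conj(chi(C)):
  <chi_6*chi_6, chi_1> = (1/12)[1*(4)*conj(1) + 1*(4)*conj(1) + 2*(1)*conj(1) + 2*(1)*conj(1) + 3*(0)*conj(1) + 3*(0)*conj(1)]
      = (1/12)[(4) + (4) + (2) + (2) + (0) + (0)] = 12/12 = 1
  <chi_6*chi_6, chi_2> = (1/12)[1*(4)*conj(1) + 1*(4)*conj(1) + 2*(1)*conj(1) + 2*(1)*conj(1) + 3*(0)*conj(-1) + 3*(0)*conj(-1)]
      = (1/12)[(4) + (4) + (2) + (2) + (0) + (0)] = 12/12 = 1
  <chi_6*chi_6, chi_3> = (1/12)[1*(4)*conj(1) + 1*(4)*conj(-1) + 2*(1)*conj(-1) + 2*(1)*conj(1) + 3*(0)*conj(1) + 3*(0)*conj(-1)]
      = (1/12)[(4) + (-4) + (-2) + (2) + (0) + (0)] = 0/12 = 0
  <chi_6*chi_6, chi_4> = (1/12)[1*(4)*conj(1) + 1*(4)*conj(-1) + 2*(1)*conj(-1) + 2*(1)*conj(1) + 3*(0)*conj(-1) + 3*(0)*conj(1)]
      = (1/12)[(4) + (-4) + (-2) + (2) + (0) + (0)] = 0/12 = 0
  <chi_6*chi_6, chi_5> = (1/12)[1*(4)*conj(2) + 1*(4)*conj(-2) + 2*(1)*conj(1) + 2*(1)*conj(-1) + 3*(0)*conj(0) + 3*(0)*conj(0)]
      = (1/12)[(8) + (-8) + (2) + (-2) + (0) + (0)] = 0/12 = 0
  <chi_6*chi_6, chi_6> = (1/12)[1*(4)*conj(2) + 1*(4)*conj(2) + 2*(1)*conj(-1) + 2*(1)*conj(-1) + 3*(0)*conj(0) + 3*(0)*conj(0)]
      = (1/12)[(8) + (8) + (-2) + (-2) + (0) + (0)] = 12/12 = 1
Hence the multiplicities are chi_1: 1, chi_2: 1, chi_6: 1. Dimension check: dim(chi_6)*dim(chi_6) = 2*2 = 4 and sum (mult * dim) = 1*1 + 1*1 + 1*2 = 4.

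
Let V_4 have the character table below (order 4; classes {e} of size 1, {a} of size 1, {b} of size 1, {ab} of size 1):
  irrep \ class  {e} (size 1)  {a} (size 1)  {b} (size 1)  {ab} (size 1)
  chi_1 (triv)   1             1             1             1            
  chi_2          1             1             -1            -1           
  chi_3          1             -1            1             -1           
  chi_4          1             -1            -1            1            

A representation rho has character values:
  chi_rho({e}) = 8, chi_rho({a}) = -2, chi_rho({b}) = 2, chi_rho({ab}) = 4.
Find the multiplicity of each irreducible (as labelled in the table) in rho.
Multiplicities: chi_1: 3, chi_2: 0, chi_3: 2, chi_4: 3.

Derivation: Use <chi_rho, chi> = (1/|G|) sum_C |C| * chi_rho(C) * conj(chi(C)) with |G| = 4 for each irreducible chi in the table:
  <chi_rho, chi_1> = (1/4)[1*(8)*conj(1) + 1*(-2)*conj(1) + 1*(2)*conj(1) + 1*(4)*conj(1)]
      = (1/4)[(8) + (-2) + (2) + (4)] = 12/4 = 3
  <chi_rho, chi_2> = (1/4)[1*(8)*conj(1) + 1*(-2)*conj(1) + 1*(2)*conj(-1) + 1*(4)*conj(-1)]
      = (1/4)[(8) + (-2) + (-2) + (-4)] = 0/4 = 0
  <chi_rho, chi_3> = (1/4)[1*(8)*conj(1) + 1*(-2)*conj(-1) + 1*(2)*conj(1) + 1*(4)*conj(-1)]
      = (1/4)[(8) + (2) + (2) + (-4)] = 8/4 = 2
  <chi_rho, chi_4> = (1/4)[1*(8)*conj(1) + 1*(-2)*conj(-1) + 1*(2)*conj(-1) + 1*(4)*conj(1)]
      = (1/4)[(8) + (2) + (-2) + (4)] = 12/4 = 3
Dimension check: dim(rho) = sum (mult * dim) = 3*1 + 0*1 + 2*1 + 3*1 = 8 = chi_rho(e) = 8.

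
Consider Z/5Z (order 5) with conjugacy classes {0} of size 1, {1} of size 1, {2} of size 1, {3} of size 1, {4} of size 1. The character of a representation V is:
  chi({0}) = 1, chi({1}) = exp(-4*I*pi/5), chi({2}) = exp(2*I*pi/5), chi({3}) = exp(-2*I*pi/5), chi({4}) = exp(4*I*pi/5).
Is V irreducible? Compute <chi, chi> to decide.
Irreducible: <chi, chi> = 1.

Argument: <chi, chi> = (1/|G|) sum_C |C| * |chi(C)|^2 = (1/5)[1*|1|^2 + 1*|exp(-4*I*pi/5)|^2 + 1*|exp(2*I*pi/5)|^2 + 1*|exp(-2*I*pi/5)|^2 + 1*|exp(4*I*pi/5)|^2]
  = (1/5)[(1) + (1) + (1) + (1) + (1)] = 5/5 = 1.
(Exp terms are combined using exp(i*s)*conj(exp(i*t)) = exp(i*(s-t)), and sums of them are collapsed using the identity that for every m > 1 the m distinct m-th roots of unity sum to 0, e.g. 1 + exp(2*I*pi/3) + exp(-2*I*pi/3) = 0.)
A character is irreducible iff <chi, chi> = 1, so this representation is irreducible.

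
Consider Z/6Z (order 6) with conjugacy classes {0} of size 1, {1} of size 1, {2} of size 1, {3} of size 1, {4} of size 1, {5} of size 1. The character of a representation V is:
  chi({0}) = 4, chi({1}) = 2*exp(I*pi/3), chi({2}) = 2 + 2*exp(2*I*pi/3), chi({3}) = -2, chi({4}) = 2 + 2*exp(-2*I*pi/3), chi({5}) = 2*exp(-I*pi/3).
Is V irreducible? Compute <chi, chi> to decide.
Not irreducible (reducible): <chi, chi> = 6 > 1.

Explanation: <chi, chi> = (1/|G|) sum_C |C| * |chi(C)|^2 = (1/6)[1*|4|^2 + 1*|2*exp(I*pi/3)|^2 + 1*|2 + 2*exp(2*I*pi/3)|^2 + 1*|-2|^2 + 1*|2 + 2*exp(-2*I*pi/3)|^2 + 1*|2*exp(-I*pi/3)|^2]
  = (1/6)[(16) + (4) + (4) + (4) + (4) + (4)] = 36/6 = 6.
(Exp terms are combined using exp(i*s)*conj(exp(i*t)) = exp(i*(s-t)), and sums of them are collapsed using the identity that for every m > 1 the m distinct m-th roots of unity sum to 0, e.g. 1 + exp(2*I*pi/3) + exp(-2*I*pi/3) = 0.)
A character is irreducible iff <chi, chi> = 1, so this representation is reducible.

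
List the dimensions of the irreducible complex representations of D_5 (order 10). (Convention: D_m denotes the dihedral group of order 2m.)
Dimensions: 1, 1, 2, 2

Solution. There are 4 irreducibles (= number of conjugacy classes). Their dimensions d_i satisfy sum d_i^2 = |G| = 10: 1 + 1 + 4 + 4 = 10.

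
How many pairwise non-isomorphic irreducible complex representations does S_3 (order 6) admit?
3

Justification: The number of irreducible complex representations of a finite group equals its number of conjugacy classes. Conjugacy classes in S_3 correspond to cycle types, i.e. partitions of 3; there are p(3) = 3 of them, so S_3 (order 6) has exactly 3 irreducible complex representations.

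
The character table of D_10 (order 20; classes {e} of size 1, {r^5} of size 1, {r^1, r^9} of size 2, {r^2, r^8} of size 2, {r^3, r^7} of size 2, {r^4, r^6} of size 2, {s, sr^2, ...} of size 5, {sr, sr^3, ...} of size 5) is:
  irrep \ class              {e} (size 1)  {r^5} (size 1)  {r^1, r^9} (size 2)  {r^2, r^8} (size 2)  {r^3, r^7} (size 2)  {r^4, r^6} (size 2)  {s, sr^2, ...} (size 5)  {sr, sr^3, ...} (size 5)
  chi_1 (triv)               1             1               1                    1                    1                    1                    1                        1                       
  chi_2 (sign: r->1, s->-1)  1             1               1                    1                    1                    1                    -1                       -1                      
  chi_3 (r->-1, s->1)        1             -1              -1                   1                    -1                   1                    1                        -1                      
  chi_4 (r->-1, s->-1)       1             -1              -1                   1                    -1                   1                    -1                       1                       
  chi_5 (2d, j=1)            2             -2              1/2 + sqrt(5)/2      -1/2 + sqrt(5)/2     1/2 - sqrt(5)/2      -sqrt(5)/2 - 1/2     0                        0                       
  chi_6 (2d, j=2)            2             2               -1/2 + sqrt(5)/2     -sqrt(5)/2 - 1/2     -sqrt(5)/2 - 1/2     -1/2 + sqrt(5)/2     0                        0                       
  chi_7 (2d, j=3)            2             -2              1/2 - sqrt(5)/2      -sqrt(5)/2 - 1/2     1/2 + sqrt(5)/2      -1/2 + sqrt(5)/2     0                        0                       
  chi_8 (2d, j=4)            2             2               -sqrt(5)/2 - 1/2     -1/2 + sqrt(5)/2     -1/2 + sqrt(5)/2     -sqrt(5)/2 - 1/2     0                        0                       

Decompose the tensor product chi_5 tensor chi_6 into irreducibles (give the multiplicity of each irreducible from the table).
chi_5 tensor chi_6 = chi_5 + chi_7 (all other irreducibles have multiplicity 0).

The character of a tensor product is the pointwise product (chi_5 * chi_6)(C) = chi_5(C) * chi_6(C):
  {e}: (2)*(2), {r^5}: (-2)*(2), {r^1, r^9}: (1/2 + sqrt(5)/2)*(-1/2 + sqrt(5)/2), {r^2, r^8}: (-1/2 + sqrt(5)/2)*(-sqrt(5)/2 - 1/2), {r^3, r^7}: (1/2 - sqrt(5)/2)*(-sqrt(5)/2 - 1/2), {r^4, r^6}: (-sqrt(5)/2 - 1/2)*(-1/2 + sqrt(5)/2), {s, sr^2, ...}: (0)*(0), {sr, sr^3, ...}: (0)*(0)
so (chi_5 * chi_6) takes values
  {e} -> 4, {r^5} -> -4, {r^1, r^9} -> 1, {r^2, r^8} -> -1, {r^3, r^7} -> 1, {r^4, r^6} -> -1, {s, sr^2, ...} -> 0, {sr, sr^3, ...} -> 0.
Now take the inner product of this character with each irreducible chi from the table, <chi_5*chi_6, chi> = (1/20) sum_C |C| (chi_5*chi_6)(C) conj(chi(C)):
  <chi_5*chi_6, chi_1> = (1/20)[1*(4)*conj(1) + 1*(-4)*conj(1) + 2*(1)*conj(1) + 2*(-1)*conj(1) + 2*(1)*conj(1) + 2*(-1)*conj(1) + 5*(0)*conj(1) + 5*(0)*conj(1)]
      = (1/20)[(4) + (-4) + (2) + (-2) + (2) + (-2) + (0) + (0)] = 0/20 = 0
  <chi_5*chi_6, chi_2> = (1/20)[1*(4)*conj(1) + 1*(-4)*conj(1) + 2*(1)*conj(1) + 2*(-1)*conj(1) + 2*(1)*conj(1) + 2*(-1)*conj(1) + 5*(0)*conj(-1) + 5*(0)*conj(-1)]
      = (1/20)[(4) + (-4) + (2) + (-2) + (2) + (-2) + (0) + (0)] = 0/20 = 0
  <chi_5*chi_6, chi_3> = (1/20)[1*(4)*conj(1) + 1*(-4)*conj(-1) + 2*(1)*conj(-1) + 2*(-1)*conj(1) + 2*(1)*conj(-1) + 2*(-1)*conj(1) + 5*(0)*conj(1) + 5*(0)*conj(-1)]
      = (1/20)[(4) + (4) + (-2) + (-2) + (-2) + (-2) + (0) + (0)] = 0/20 = 0
  <chi_5*chi_6, chi_4> = (1/20)[1*(4)*conj(1) + 1*(-4)*conj(-1) + 2*(1)*conj(-1) + 2*(-1)*conj(1) + 2*(1)*conj(-1) + 2*(-1)*conj(1) + 5*(0)*conj(-1) + 5*(0)*conj(1)]
      = (1/20)[(4) + (4) + (-2) + (-2) + (-2) + (-2) + (0) + (0)] = 0/20 = 0
  <chi_5*chi_6, chi_5> = (1/20)[1*(4)*conj(2) + 1*(-4)*conj(-2) + 2*(1)*conj(1/2 + sqrt(5)/2) + 2*(-1)*conj(-1/2 + sqrt(5)/2) + 2*(1)*conj(1/2 - sqrt(5)/2) + 2*(-1)*conj(-sqrt(5)/2 - 1/2) + 5*(0)*conj(0) + 5*(0)*conj(0)]
      = (1/20)[(8) + (8) + (1 + sqrt(5)) + (1 - sqrt(5)) + (1 - sqrt(5)) + (1 + sqrt(5)) + (0) + (0)] = 20/20 = 1
  <chi_5*chi_6, chi_6> = (1/20)[1*(4)*conj(2) + 1*(-4)*conj(2) + 2*(1)*conj(-1/2 + sqrt(5)/2) + 2*(-1)*conj(-sqrt(5)/2 - 1/2) + 2*(1)*conj(-sqrt(5)/2 - 1/2) + 2*(-1)*conj(-1/2 + sqrt(5)/2) + 5*(0)*conj(0) + 5*(0)*conj(0)]
      = (1/20)[(8) + (-8) + (-1 + sqrt(5)) + (1 + sqrt(5)) + (-sqrt(5) - 1) + (1 - sqrt(5)) + (0) + (0)] = 0/20 = 0
  <chi_5*chi_6, chi_7> = (1/20)[1*(4)*conj(2) + 1*(-4)*conj(-2) + 2*(1)*conj(1/2 - sqrt(5)/2) + 2*(-1)*conj(-sqrt(5)/2 - 1/2) + 2*(1)*conj(1/2 + sqrt(5)/2) + 2*(-1)*conj(-1/2 + sqrt(5)/2) + 5*(0)*conj(0) + 5*(0)*conj(0)]
      = (1/20)[(8) + (8) + (1 - sqrt(5)) + (1 + sqrt(5)) + (1 + sqrt(5)) + (1 - sqrt(5)) + (0) + (0)] = 20/20 = 1
  <chi_5*chi_6, chi_8> = (1/20)[1*(4)*conj(2) + 1*(-4)*conj(2) + 2*(1)*conj(-sqrt(5)/2 - 1/2) + 2*(-1)*conj(-1/2 + sqrt(5)/2) + 2*(1)*conj(-1/2 + sqrt(5)/2) + 2*(-1)*conj(-sqrt(5)/2 - 1/2) + 5*(0)*conj(0) + 5*(0)*conj(0)]
      = (1/20)[(8) + (-8) + (-sqrt(5) - 1) + (1 - sqrt(5)) + (-1 + sqrt(5)) + (1 + sqrt(5)) + (0) + (0)] = 0/20 = 0
Hence the multiplicities are chi_5: 1, chi_7: 1. Dimension check: dim(chi_5)*dim(chi_6) = 2*2 = 4 and sum (mult * dim) = 1*2 + 1*2 = 4.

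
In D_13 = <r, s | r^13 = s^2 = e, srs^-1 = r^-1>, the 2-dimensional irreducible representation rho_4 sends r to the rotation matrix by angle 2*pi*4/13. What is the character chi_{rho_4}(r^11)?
chi_{rho_4}(r^11) = 2*cos(2*pi*4*11/13) = -2*cos(3*pi/13)

Derivation: rho_4(r^11) is rotation by angle 2*pi*4*11/13, whose trace is 2*cos(2*pi*4*11/13) = -2*cos(3*pi/13).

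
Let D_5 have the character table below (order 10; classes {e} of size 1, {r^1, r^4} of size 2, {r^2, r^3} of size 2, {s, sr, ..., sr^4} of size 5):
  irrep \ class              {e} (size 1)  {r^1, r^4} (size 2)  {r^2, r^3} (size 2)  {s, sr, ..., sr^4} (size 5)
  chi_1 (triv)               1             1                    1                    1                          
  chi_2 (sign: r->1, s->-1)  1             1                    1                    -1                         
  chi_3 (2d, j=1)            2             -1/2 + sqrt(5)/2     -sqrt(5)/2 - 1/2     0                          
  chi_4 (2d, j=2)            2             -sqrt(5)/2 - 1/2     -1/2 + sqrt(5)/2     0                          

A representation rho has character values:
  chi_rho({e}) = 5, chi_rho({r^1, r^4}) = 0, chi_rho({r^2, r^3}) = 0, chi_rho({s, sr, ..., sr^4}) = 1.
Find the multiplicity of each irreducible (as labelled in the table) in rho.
Multiplicities: chi_1: 1, chi_2: 0, chi_3: 1, chi_4: 1.

Solution. Use <chi_rho, chi> = (1/|G|) sum_C |C| * chi_rho(C) * conj(chi(C)) with |G| = 10 for each irreducible chi in the table:
  <chi_rho, chi_1> = (1/10)[1*(5)*conj(1) + 2*(0)*conj(1) + 2*(0)*conj(1) + 5*(1)*conj(1)]
      = (1/10)[(5) + (0) + (0) + (5)] = 10/10 = 1
  <chi_rho, chi_2> = (1/10)[1*(5)*conj(1) + 2*(0)*conj(1) + 2*(0)*conj(1) + 5*(1)*conj(-1)]
      = (1/10)[(5) + (0) + (0) + (-5)] = 0/10 = 0
  <chi_rho, chi_3> = (1/10)[1*(5)*conj(2) + 2*(0)*conj(-1/2 + sqrt(5)/2) + 2*(0)*conj(-sqrt(5)/2 - 1/2) + 5*(1)*conj(0)]
      = (1/10)[(10) + (0) + (0) + (0)] = 10/10 = 1
  <chi_rho, chi_4> = (1/10)[1*(5)*conj(2) + 2*(0)*conj(-sqrt(5)/2 - 1/2) + 2*(0)*conj(-1/2 + sqrt(5)/2) + 5*(1)*conj(0)]
      = (1/10)[(10) + (0) + (0) + (0)] = 10/10 = 1
Dimension check: dim(rho) = sum (mult * dim) = 1*1 + 0*1 + 1*2 + 1*2 = 5 = chi_rho(e) = 5.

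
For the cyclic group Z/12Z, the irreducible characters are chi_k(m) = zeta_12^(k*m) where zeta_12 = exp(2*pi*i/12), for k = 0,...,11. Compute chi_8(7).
chi_8(7) = zeta_12^56 = exp(-2*I*pi/3)

Derivation: chi_8(7) = zeta_12^(8*7) = zeta_12^56. Since zeta_12^12 = 1, this equals zeta_12^8 = exp(2*pi*i*8/12) = exp(-2*I*pi/3).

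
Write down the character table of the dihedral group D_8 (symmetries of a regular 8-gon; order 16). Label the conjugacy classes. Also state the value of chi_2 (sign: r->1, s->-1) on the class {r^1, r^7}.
Conjugacy classes: {e} of size 1, {r^4} of size 1, {r^1, r^7} of size 2, {r^2, r^6} of size 2, {r^3, r^5} of size 2, {s, sr^2, ...} of size 4, {sr, sr^3, ...} of size 4.
Character table:
  irrep \ class              {e} (size 1)  {r^4} (size 1)  {r^1, r^7} (size 2)  {r^2, r^6} (size 2)  {r^3, r^5} (size 2)  {s, sr^2, ...} (size 4)  {sr, sr^3, ...} (size 4)
  chi_1 (triv)               1             1               1                    1                    1                    1                        1                       
  chi_2 (sign: r->1, s->-1)  1             1               1                    1                    1                    -1                       -1                      
  chi_3 (r->-1, s->1)        1             1               -1                   1                    -1                   1                        -1                      
  chi_4 (r->-1, s->-1)       1             1               -1                   1                    -1                   -1                       1                       
  chi_5 (2d, j=1)            2             -2              sqrt(2)              0                    -sqrt(2)             0                        0                       
  chi_6 (2d, j=2)            2             2               0                    -2                   0                    0                        0                       
  chi_7 (2d, j=3)            2             -2              -sqrt(2)             0                    sqrt(2)              0                        0                       

Spot check: chi_2 (sign: r->1, s->-1) on {r^1, r^7} = 1.

D_8 has order 2*8 = 16 with 7 conjugacy classes, hence 7 irreducibles. Sum of squared dims 1 + 1 + 1 + 1 + 4 + 4 + 4 = 16 = |G|. Linear characters come from the abelianisation; the 2-dimensional irreps have character r^k -> 2*cos(2*pi*j*k/8), reflections -> 0.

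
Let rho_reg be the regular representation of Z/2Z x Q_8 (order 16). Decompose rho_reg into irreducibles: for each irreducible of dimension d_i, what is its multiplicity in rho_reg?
Each irreducible V_i of dimension d_i appears with multiplicity d_i, i.e. rho_reg = (direct sum over all irreducibles V_i) d_i V_i. The irreducible dimensions for Z/2Z x Q_8 are 1, 1, 1, 1, 1, 1, 1, 1, 2, 2: 8 irreducibles of dimension 1, each with multiplicity 1; 2 irreducibles of dimension 2, each with multiplicity 2. Total dimension 8*1*1 + 2*2*2 = 16 = |G|.

Working: General theorem: in the regular representation of a finite group G, each irreducible appears with multiplicity equal to its dimension. Check: dim(rho_reg) = sum d_i^2 = 1 + 1 + 1 + 1 + 1 + 1 + 1 + 1 + 4 + 4 = 16 = |G|.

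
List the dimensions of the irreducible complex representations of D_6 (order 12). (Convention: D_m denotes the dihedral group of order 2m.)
Dimensions: 1, 1, 1, 1, 2, 2

Justification: There are 6 irreducibles (= number of conjugacy classes). Their dimensions d_i satisfy sum d_i^2 = |G| = 12: 1 + 1 + 1 + 1 + 4 + 4 = 12.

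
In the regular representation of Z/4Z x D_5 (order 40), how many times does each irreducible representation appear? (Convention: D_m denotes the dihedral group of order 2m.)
Each irreducible V_i of dimension d_i appears with multiplicity d_i, i.e. rho_reg = (direct sum over all irreducibles V_i) d_i V_i. The irreducible dimensions for Z/4Z x D_5 are 1, 1, 1, 1, 1, 1, 1, 1, 2, 2, 2, 2, 2, 2, 2, 2: 8 irreducibles of dimension 1, each with multiplicity 1; 8 irreducibles of dimension 2, each with multiplicity 2. Total dimension 8*1*1 + 8*2*2 = 40 = |G|.

Proof sketch: General theorem: in the regular representation of a finite group G, each irreducible appears with multiplicity equal to its dimension. Check: dim(rho_reg) = sum d_i^2 = 1 + 1 + 1 + 1 + 1 + 1 + 1 + 1 + 4 + 4 + 4 + 4 + 4 + 4 + 4 + 4 = 40 = |G|.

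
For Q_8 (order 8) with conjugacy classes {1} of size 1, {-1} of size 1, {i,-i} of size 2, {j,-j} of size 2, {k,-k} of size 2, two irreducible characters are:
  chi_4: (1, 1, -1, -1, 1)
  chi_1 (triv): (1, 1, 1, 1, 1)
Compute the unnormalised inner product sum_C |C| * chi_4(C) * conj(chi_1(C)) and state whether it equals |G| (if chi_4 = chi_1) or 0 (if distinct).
Sum = 0; so <chi_4, chi_1> = 0 (distinct irreducibles are orthogonal).

Solution. Compute term by term over conjugacy classes (|C| * chi_4(C) * conj(chi_1(C))):
  1*(1)*conj(1) + 1*(1)*conj(1) + 2*(-1)*conj(1) + 2*(-1)*conj(1) + 2*(1)*conj(1)
  = (1) + (1) + (-2) + (-2) + (2)
  = 0.
Dividing by |G| = 8 gives 0/8 = 0, matching the row-orthogonality relation <chi_4, chi_1> = [chi_4 = chi_1].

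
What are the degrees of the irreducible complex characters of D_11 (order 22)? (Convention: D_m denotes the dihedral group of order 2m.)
Dimensions: 1, 1, 2, 2, 2, 2, 2

Solution. There are 7 irreducibles (= number of conjugacy classes). Their dimensions d_i satisfy sum d_i^2 = |G| = 22: 1 + 1 + 4 + 4 + 4 + 4 + 4 = 22.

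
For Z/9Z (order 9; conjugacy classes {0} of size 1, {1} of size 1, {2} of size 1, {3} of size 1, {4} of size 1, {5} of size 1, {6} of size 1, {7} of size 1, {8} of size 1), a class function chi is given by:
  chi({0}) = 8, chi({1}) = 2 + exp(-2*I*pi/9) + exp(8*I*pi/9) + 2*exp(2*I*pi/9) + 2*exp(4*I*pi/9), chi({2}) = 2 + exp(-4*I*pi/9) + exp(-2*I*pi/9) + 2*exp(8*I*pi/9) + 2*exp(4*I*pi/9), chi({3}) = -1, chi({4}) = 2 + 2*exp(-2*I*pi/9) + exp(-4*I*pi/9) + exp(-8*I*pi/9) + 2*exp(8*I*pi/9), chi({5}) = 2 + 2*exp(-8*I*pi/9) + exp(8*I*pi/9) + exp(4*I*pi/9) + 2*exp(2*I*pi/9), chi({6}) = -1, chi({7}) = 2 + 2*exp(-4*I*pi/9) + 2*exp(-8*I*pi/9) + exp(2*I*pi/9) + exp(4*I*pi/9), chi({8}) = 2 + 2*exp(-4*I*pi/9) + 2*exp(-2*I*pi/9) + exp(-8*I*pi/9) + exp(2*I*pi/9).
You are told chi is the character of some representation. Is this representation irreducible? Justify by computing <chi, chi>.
Not irreducible (reducible): <chi, chi> = 14 > 1.

Details: <chi, chi> = (1/|G|) sum_C |C| * |chi(C)|^2 = (1/9)[1*|8|^2 + 1*|2 + exp(-2*I*pi/9) + exp(8*I*pi/9) + 2*exp(2*I*pi/9) + 2*exp(4*I*pi/9)|^2 + 1*|2 + exp(-4*I*pi/9) + exp(-2*I*pi/9) + 2*exp(8*I*pi/9) + 2*exp(4*I*pi/9)|^2 + 1*|-1|^2 + 1*|2 + 2*exp(-2*I*pi/9) + exp(-4*I*pi/9) + exp(-8*I*pi/9) + 2*exp(8*I*pi/9)|^2 + 1*|2 + 2*exp(-8*I*pi/9) + exp(8*I*pi/9) + exp(4*I*pi/9) + 2*exp(2*I*pi/9)|^2 + 1*|-1|^2 + 1*|2 + 2*exp(-4*I*pi/9) + 2*exp(-8*I*pi/9) + exp(2*I*pi/9) + exp(4*I*pi/9)|^2 + 1*|2 + 2*exp(-4*I*pi/9) + 2*exp(-2*I*pi/9) + exp(-8*I*pi/9) + exp(2*I*pi/9)|^2]
  = (1/9)[(64) + (14 + 8*exp(-4*I*pi/9) + 10*exp(-2*I*pi/9) + 4*exp(-2*I*pi/3) + 3*exp(-8*I*pi/9) + 3*exp(8*I*pi/9) + 4*exp(2*I*pi/3) + 10*exp(2*I*pi/9) + 8*exp(4*I*pi/9)) + (14 + 10*exp(-4*I*pi/9) + 4*exp(-2*I*pi/3) + 8*exp(-8*I*pi/9) + 3*exp(-2*I*pi/9) + 3*exp(2*I*pi/9) + 8*exp(8*I*pi/9) + 4*exp(2*I*pi/3) + 10*exp(4*I*pi/9)) + (1) + (14 + 8*exp(-2*I*pi/9) + 4*exp(-2*I*pi/3) + 10*exp(-8*I*pi/9) + 3*exp(-4*I*pi/9) + 3*exp(4*I*pi/9) + 10*exp(8*I*pi/9) + 4*exp(2*I*pi/3) + 8*exp(2*I*pi/9)) + (14 + 8*exp(-2*I*pi/9) + 4*exp(-2*I*pi/3) + 10*exp(-8*I*pi/9) + 3*exp(-4*I*pi/9) + 3*exp(4*I*pi/9) + 10*exp(8*I*pi/9) + 4*exp(2*I*pi/3) + 8*exp(2*I*pi/9)) + (1) + (14 + 10*exp(-4*I*pi/9) + 4*exp(-2*I*pi/3) + 8*exp(-8*I*pi/9) + 3*exp(-2*I*pi/9) + 3*exp(2*I*pi/9) + 8*exp(8*I*pi/9) + 4*exp(2*I*pi/3) + 10*exp(4*I*pi/9)) + (14 + 8*exp(-4*I*pi/9) + 10*exp(-2*I*pi/9) + 4*exp(-2*I*pi/3) + 3*exp(-8*I*pi/9) + 3*exp(8*I*pi/9) + 4*exp(2*I*pi/3) + 10*exp(2*I*pi/9) + 8*exp(4*I*pi/9))] = 126/9 = 14.
(Exp terms are combined using exp(i*s)*conj(exp(i*t)) = exp(i*(s-t)), and sums of them are collapsed using the identity that for every m > 1 the m distinct m-th roots of unity sum to 0, e.g. 1 + exp(2*I*pi/3) + exp(-2*I*pi/3) = 0.)
A character is irreducible iff <chi, chi> = 1, so this representation is reducible.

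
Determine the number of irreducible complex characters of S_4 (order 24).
5

Working: The number of irreducible complex representations of a finite group equals its number of conjugacy classes. Conjugacy classes in S_4 correspond to cycle types, i.e. partitions of 4; there are p(4) = 5 of them, so S_4 (order 24) has exactly 5 irreducible complex representations.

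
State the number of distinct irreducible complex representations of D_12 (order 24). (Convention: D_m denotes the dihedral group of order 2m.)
9

Why: The number of irreducible complex representations of a finite group equals its number of conjugacy classes. D_12 has 9 conjugacy classes (n/2 + 3 for n even), so D_12 (order 24) has exactly 9 irreducible complex representations.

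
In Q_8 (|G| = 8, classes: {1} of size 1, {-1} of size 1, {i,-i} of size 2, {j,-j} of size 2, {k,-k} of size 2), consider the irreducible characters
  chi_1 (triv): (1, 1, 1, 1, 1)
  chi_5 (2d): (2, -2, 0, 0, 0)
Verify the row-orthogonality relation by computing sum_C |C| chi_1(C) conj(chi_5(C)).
Sum = 0; so <chi_1, chi_5> = 0 (distinct irreducibles are orthogonal).

Compute term by term over conjugacy classes (|C| * chi_1(C) * conj(chi_5(C))):
  1*(1)*conj(2) + 1*(1)*conj(-2) + 2*(1)*conj(0) + 2*(1)*conj(0) + 2*(1)*conj(0)
  = (2) + (-2) + (0) + (0) + (0)
  = 0.
Dividing by |G| = 8 gives 0/8 = 0, matching the row-orthogonality relation <chi_1, chi_5> = [chi_1 = chi_5].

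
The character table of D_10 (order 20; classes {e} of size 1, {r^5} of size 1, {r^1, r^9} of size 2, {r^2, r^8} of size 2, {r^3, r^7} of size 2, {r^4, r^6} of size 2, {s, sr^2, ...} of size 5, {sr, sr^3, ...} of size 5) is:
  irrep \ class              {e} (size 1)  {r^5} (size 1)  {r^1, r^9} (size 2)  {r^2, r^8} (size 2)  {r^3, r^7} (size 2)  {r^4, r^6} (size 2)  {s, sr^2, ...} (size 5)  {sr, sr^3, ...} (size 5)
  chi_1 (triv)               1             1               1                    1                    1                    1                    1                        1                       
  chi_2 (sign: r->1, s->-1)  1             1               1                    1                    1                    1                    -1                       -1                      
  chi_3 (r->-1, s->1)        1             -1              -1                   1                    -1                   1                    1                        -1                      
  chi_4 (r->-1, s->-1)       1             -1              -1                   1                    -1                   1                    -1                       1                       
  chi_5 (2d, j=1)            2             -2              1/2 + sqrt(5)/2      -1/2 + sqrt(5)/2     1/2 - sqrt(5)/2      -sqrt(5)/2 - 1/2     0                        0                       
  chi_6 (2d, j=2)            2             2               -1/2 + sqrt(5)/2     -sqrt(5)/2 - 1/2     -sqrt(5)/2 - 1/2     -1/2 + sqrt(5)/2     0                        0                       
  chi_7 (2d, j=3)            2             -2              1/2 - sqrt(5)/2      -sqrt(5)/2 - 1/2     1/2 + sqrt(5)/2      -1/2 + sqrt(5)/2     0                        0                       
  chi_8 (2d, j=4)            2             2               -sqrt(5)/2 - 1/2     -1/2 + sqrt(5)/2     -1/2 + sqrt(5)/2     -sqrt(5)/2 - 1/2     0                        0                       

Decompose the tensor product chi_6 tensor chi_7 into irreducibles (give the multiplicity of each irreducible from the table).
chi_6 tensor chi_7 = chi_3 + chi_4 + chi_5 (all other irreducibles have multiplicity 0).

Proof sketch: The character of a tensor product is the pointwise product (chi_6 * chi_7)(C) = chi_6(C) * chi_7(C):
  {e}: (2)*(2), {r^5}: (2)*(-2), {r^1, r^9}: (-1/2 + sqrt(5)/2)*(1/2 - sqrt(5)/2), {r^2, r^8}: (-sqrt(5)/2 - 1/2)*(-sqrt(5)/2 - 1/2), {r^3, r^7}: (-sqrt(5)/2 - 1/2)*(1/2 + sqrt(5)/2), {r^4, r^6}: (-1/2 + sqrt(5)/2)*(-1/2 + sqrt(5)/2), {s, sr^2, ...}: (0)*(0), {sr, sr^3, ...}: (0)*(0)
so (chi_6 * chi_7) takes values
  {e} -> 4, {r^5} -> -4, {r^1, r^9} -> -3/2 + sqrt(5)/2, {r^2, r^8} -> sqrt(5)/2 + 3/2, {r^3, r^7} -> -3/2 - sqrt(5)/2, {r^4, r^6} -> 3/2 - sqrt(5)/2, {s, sr^2, ...} -> 0, {sr, sr^3, ...} -> 0.
Now take the inner product of this character with each irreducible chi from the table, <chi_6*chi_7, chi> = (1/20) sum_C |C| (chi_6*chi_7)(C) conj(chi(C)):
  <chi_6*chi_7, chi_1> = (1/20)[1*(4)*conj(1) + 1*(-4)*conj(1) + 2*(-3/2 + sqrt(5)/2)*conj(1) + 2*(sqrt(5)/2 + 3/2)*conj(1) + 2*(-3/2 - sqrt(5)/2)*conj(1) + 2*(3/2 - sqrt(5)/2)*conj(1) + 5*(0)*conj(1) + 5*(0)*conj(1)]
      = (1/20)[(4) + (-4) + (-3 + sqrt(5)) + (sqrt(5) + 3) + (-3 - sqrt(5)) + (3 - sqrt(5)) + (0) + (0)] = 0/20 = 0
  <chi_6*chi_7, chi_2> = (1/20)[1*(4)*conj(1) + 1*(-4)*conj(1) + 2*(-3/2 + sqrt(5)/2)*conj(1) + 2*(sqrt(5)/2 + 3/2)*conj(1) + 2*(-3/2 - sqrt(5)/2)*conj(1) + 2*(3/2 - sqrt(5)/2)*conj(1) + 5*(0)*conj(-1) + 5*(0)*conj(-1)]
      = (1/20)[(4) + (-4) + (-3 + sqrt(5)) + (sqrt(5) + 3) + (-3 - sqrt(5)) + (3 - sqrt(5)) + (0) + (0)] = 0/20 = 0
  <chi_6*chi_7, chi_3> = (1/20)[1*(4)*conj(1) + 1*(-4)*conj(-1) + 2*(-3/2 + sqrt(5)/2)*conj(-1) + 2*(sqrt(5)/2 + 3/2)*conj(1) + 2*(-3/2 - sqrt(5)/2)*conj(-1) + 2*(3/2 - sqrt(5)/2)*conj(1) + 5*(0)*conj(1) + 5*(0)*conj(-1)]
      = (1/20)[(4) + (4) + (3 - sqrt(5)) + (sqrt(5) + 3) + (sqrt(5) + 3) + (3 - sqrt(5)) + (0) + (0)] = 20/20 = 1
  <chi_6*chi_7, chi_4> = (1/20)[1*(4)*conj(1) + 1*(-4)*conj(-1) + 2*(-3/2 + sqrt(5)/2)*conj(-1) + 2*(sqrt(5)/2 + 3/2)*conj(1) + 2*(-3/2 - sqrt(5)/2)*conj(-1) + 2*(3/2 - sqrt(5)/2)*conj(1) + 5*(0)*conj(-1) + 5*(0)*conj(1)]
      = (1/20)[(4) + (4) + (3 - sqrt(5)) + (sqrt(5) + 3) + (sqrt(5) + 3) + (3 - sqrt(5)) + (0) + (0)] = 20/20 = 1
  <chi_6*chi_7, chi_5> = (1/20)[1*(4)*conj(2) + 1*(-4)*conj(-2) + 2*(-3/2 + sqrt(5)/2)*conj(1/2 + sqrt(5)/2) + 2*(sqrt(5)/2 + 3/2)*conj(-1/2 + sqrt(5)/2) + 2*(-3/2 - sqrt(5)/2)*conj(1/2 - sqrt(5)/2) + 2*(3/2 - sqrt(5)/2)*conj(-sqrt(5)/2 - 1/2) + 5*(0)*conj(0) + 5*(0)*conj(0)]
      = (1/20)[(8) + (8) + (1 - sqrt(5)) + (1 + sqrt(5)) + (1 + sqrt(5)) + (1 - sqrt(5)) + (0) + (0)] = 20/20 = 1
  <chi_6*chi_7, chi_6> = (1/20)[1*(4)*conj(2) + 1*(-4)*conj(2) + 2*(-3/2 + sqrt(5)/2)*conj(-1/2 + sqrt(5)/2) + 2*(sqrt(5)/2 + 3/2)*conj(-sqrt(5)/2 - 1/2) + 2*(-3/2 - sqrt(5)/2)*conj(-sqrt(5)/2 - 1/2) + 2*(3/2 - sqrt(5)/2)*conj(-1/2 + sqrt(5)/2) + 5*(0)*conj(0) + 5*(0)*conj(0)]
      = (1/20)[(8) + (-8) + (4 - 2*sqrt(5)) + (-2*sqrt(5) - 4) + (4 + 2*sqrt(5)) + (-4 + 2*sqrt(5)) + (0) + (0)] = 0/20 = 0
  <chi_6*chi_7, chi_7> = (1/20)[1*(4)*conj(2) + 1*(-4)*conj(-2) + 2*(-3/2 + sqrt(5)/2)*conj(1/2 - sqrt(5)/2) + 2*(sqrt(5)/2 + 3/2)*conj(-sqrt(5)/2 - 1/2) + 2*(-3/2 - sqrt(5)/2)*conj(1/2 + sqrt(5)/2) + 2*(3/2 - sqrt(5)/2)*conj(-1/2 + sqrt(5)/2) + 5*(0)*conj(0) + 5*(0)*conj(0)]
      = (1/20)[(8) + (8) + (-4 + 2*sqrt(5)) + (-2*sqrt(5) - 4) + (-2*sqrt(5) - 4) + (-4 + 2*sqrt(5)) + (0) + (0)] = 0/20 = 0
  <chi_6*chi_7, chi_8> = (1/20)[1*(4)*conj(2) + 1*(-4)*conj(2) + 2*(-3/2 + sqrt(5)/2)*conj(-sqrt(5)/2 - 1/2) + 2*(sqrt(5)/2 + 3/2)*conj(-1/2 + sqrt(5)/2) + 2*(-3/2 - sqrt(5)/2)*conj(-1/2 + sqrt(5)/2) + 2*(3/2 - sqrt(5)/2)*conj(-sqrt(5)/2 - 1/2) + 5*(0)*conj(0) + 5*(0)*conj(0)]
      = (1/20)[(8) + (-8) + (-1 + sqrt(5)) + (1 + sqrt(5)) + (-sqrt(5) - 1) + (1 - sqrt(5)) + (0) + (0)] = 0/20 = 0
Hence the multiplicities are chi_3: 1, chi_4: 1, chi_5: 1. Dimension check: dim(chi_6)*dim(chi_7) = 2*2 = 4 and sum (mult * dim) = 1*1 + 1*1 + 1*2 = 4.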